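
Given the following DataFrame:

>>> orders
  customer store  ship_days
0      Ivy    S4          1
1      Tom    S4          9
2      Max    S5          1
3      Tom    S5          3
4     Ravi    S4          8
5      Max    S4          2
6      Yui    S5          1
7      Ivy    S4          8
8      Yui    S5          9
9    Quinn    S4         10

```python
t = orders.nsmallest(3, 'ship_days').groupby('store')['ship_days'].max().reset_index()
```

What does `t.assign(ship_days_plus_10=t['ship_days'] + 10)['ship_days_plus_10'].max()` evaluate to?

11

take 3 rows with smallest ship_days:
  customer store  ship_days
0      Ivy    S4          1
2      Max    S5          1
6      Yui    S5          1
group by store, max of ship_days:
store
S4    1
S5    1
Name: ship_days, dtype: int64
reset_index():
  store  ship_days
0    S4          1
1    S5          1
add column ship_days_plus_10 = t['ship_days'] + 10:
  store  ship_days  ship_days_plus_10
0    S4          1                 11
1    S5          1                 11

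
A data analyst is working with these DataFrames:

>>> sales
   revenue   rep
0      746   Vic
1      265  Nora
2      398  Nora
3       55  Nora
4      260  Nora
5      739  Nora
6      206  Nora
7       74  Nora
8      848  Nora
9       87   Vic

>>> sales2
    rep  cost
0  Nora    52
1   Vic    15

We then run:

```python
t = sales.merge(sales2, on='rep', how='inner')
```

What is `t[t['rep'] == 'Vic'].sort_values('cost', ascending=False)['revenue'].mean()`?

416.5

merge on 'rep' (how='inner') → 10 rows:
   revenue   rep  cost
0      746   Vic    15
1      265  Nora    52
2      398  Nora    52
3       55  Nora    52
4      260  Nora    52
5      739  Nora    52
6      206  Nora    52
7       74  Nora    52
8      848  Nora    52
9       87   Vic    15
filter rows where rep == 'Vic':
   revenue  rep  cost
0      746  Vic    15
9       87  Vic    15
sort by cost descending:
   revenue  rep  cost
0      746  Vic    15
9       87  Vic    15
Hence 416.5.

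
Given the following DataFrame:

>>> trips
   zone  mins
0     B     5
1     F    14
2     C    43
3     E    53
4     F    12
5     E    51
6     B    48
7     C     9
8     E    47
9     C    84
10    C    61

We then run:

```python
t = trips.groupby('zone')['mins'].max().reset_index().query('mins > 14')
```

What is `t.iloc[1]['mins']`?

84

group by zone, max of mins:
zone
B    48
C    84
E    53
F    14
Name: mins, dtype: int64
reset_index():
  zone  mins
0    B    48
1    C    84
2    E    53
3    F    14
filter rows where mins > 14:
  zone  mins
0    B    48
1    C    84
2    E    53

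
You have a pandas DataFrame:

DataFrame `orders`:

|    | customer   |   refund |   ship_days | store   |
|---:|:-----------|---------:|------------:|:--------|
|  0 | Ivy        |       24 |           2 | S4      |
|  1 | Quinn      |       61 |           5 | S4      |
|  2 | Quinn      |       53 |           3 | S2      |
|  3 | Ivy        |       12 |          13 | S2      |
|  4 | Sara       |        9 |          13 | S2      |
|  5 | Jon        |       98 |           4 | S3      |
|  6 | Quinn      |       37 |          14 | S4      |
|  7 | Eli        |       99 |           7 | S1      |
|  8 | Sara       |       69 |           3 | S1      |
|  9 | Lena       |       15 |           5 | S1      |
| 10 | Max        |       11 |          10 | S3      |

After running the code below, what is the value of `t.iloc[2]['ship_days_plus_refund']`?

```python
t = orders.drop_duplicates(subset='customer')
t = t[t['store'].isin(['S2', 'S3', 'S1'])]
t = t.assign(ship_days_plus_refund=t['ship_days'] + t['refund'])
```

drop duplicate customer (keep=first):
   customer  refund  ship_days store
0       Ivy      24          2    S4
1     Quinn      61          5    S4
4      Sara       9         13    S2
5       Jon      98          4    S3
7       Eli      99          7    S1
9      Lena      15          5    S1
10      Max      11         10    S3
filter rows where store in ['S2', 'S3', 'S1']:
   customer  refund  ship_days store
4      Sara       9         13    S2
5       Jon      98          4    S3
7       Eli      99          7    S1
9      Lena      15          5    S1
10      Max      11         10    S3
add column ship_days_plus_refund = t['ship_days'] + t['refund']:
   customer  refund  ship_days store  ship_days_plus_refund
4      Sara       9         13    S2                     22
5       Jon      98          4    S3                    102
7       Eli      99          7    S1                    106
9      Lena      15          5    S1                     20
10      Max      11         10    S3                     21
Then the value at position 2, column 'ship_days_plus_refund': 106

106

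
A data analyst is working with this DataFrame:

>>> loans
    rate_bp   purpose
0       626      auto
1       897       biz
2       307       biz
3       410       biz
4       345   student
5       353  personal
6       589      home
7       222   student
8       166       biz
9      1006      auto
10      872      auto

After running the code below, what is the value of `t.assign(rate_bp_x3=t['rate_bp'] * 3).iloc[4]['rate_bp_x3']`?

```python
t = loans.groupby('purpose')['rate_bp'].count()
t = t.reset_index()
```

group by purpose, count of rate_bp:
purpose
auto        3
biz         4
home        1
personal    1
student     2
Name: rate_bp, dtype: int64
reset_index():
    purpose  rate_bp
0      auto        3
1       biz        4
2      home        1
3  personal        1
4   student        2
add column rate_bp_x3 = t['rate_bp'] * 3:
    purpose  rate_bp  rate_bp_x3
0      auto        3           9
1       biz        4          12
2      home        1           3
3  personal        1           3
4   student        2           6

6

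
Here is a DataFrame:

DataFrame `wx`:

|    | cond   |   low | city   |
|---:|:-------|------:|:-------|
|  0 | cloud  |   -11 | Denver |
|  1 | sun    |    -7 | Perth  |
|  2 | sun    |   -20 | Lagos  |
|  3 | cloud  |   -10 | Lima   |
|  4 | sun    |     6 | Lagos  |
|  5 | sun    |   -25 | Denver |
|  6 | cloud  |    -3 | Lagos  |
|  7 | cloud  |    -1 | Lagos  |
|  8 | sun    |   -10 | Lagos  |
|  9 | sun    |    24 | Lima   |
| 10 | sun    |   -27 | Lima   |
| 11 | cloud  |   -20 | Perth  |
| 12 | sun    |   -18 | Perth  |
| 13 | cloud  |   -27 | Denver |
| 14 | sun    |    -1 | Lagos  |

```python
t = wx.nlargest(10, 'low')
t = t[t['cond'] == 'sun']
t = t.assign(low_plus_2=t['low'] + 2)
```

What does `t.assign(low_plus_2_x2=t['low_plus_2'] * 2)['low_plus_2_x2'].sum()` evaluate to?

take 10 rows with largest low:
     cond  low    city
9     sun   24    Lima
4     sun    6   Lagos
7   cloud   -1   Lagos
14    sun   -1   Lagos
6   cloud   -3   Lagos
1     sun   -7   Perth
3   cloud  -10    Lima
8     sun  -10   Lagos
0   cloud  -11  Denver
12    sun  -18   Perth
filter rows where cond == 'sun':
   cond  low   city
9   sun   24   Lima
4   sun    6  Lagos
14  sun   -1  Lagos
1   sun   -7  Perth
8   sun  -10  Lagos
12  sun  -18  Perth
add column low_plus_2 = t['low'] + 2:
   cond  low   city  low_plus_2
9   sun   24   Lima          26
4   sun    6  Lagos           8
14  sun   -1  Lagos           1
1   sun   -7  Perth          -5
8   sun  -10  Lagos          -8
12  sun  -18  Perth         -16
add column low_plus_2_x2 = t['low_plus_2'] * 2:
   cond  low   city  low_plus_2  low_plus_2_x2
9   sun   24   Lima          26             52
4   sun    6  Lagos           8             16
14  sun   -1  Lagos           1              2
1   sun   -7  Perth          -5            -10
8   sun  -10  Lagos          -8            -16
12  sun  -18  Perth         -16            -32
Hence 12.

12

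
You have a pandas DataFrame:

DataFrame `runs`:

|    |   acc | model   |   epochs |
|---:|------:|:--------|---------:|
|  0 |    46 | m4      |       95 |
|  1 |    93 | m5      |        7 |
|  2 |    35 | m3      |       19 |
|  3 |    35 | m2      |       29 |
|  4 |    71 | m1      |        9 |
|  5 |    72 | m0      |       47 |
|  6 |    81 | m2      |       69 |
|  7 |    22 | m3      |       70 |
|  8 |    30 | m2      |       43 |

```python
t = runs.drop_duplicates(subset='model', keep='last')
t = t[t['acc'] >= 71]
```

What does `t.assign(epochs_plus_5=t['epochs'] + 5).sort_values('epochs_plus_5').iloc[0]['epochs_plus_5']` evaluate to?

drop duplicate model (keep=last):
   acc model  epochs
0   46    m4      95
1   93    m5       7
4   71    m1       9
5   72    m0      47
7   22    m3      70
8   30    m2      43
filter rows where acc >= 71:
   acc model  epochs
1   93    m5       7
4   71    m1       9
5   72    m0      47
add column epochs_plus_5 = t['epochs'] + 5:
   acc model  epochs  epochs_plus_5
1   93    m5       7             12
4   71    m1       9             14
5   72    m0      47             52
sort by epochs_plus_5:
   acc model  epochs  epochs_plus_5
1   93    m5       7             12
4   71    m1       9             14
5   72    m0      47             52

12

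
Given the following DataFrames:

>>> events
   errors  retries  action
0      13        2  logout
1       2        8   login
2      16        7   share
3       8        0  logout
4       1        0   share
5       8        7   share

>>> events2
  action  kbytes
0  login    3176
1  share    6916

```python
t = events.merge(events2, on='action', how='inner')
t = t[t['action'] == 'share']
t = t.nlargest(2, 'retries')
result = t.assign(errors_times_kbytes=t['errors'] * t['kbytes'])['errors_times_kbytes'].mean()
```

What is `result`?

82992.0

merge on 'action' (how='inner') → 4 rows:
   errors  retries action  kbytes
0       2        8  login    3176
1      16        7  share    6916
2       1        0  share    6916
3       8        7  share    6916
filter rows where action == 'share':
   errors  retries action  kbytes
1      16        7  share    6916
2       1        0  share    6916
3       8        7  share    6916
take 2 rows with largest retries:
   errors  retries action  kbytes
1      16        7  share    6916
3       8        7  share    6916
add column errors_times_kbytes = t['errors'] * t['kbytes']:
   errors  retries action  kbytes  errors_times_kbytes
1      16        7  share    6916               110656
3       8        7  share    6916                55328
Finally, mean of column 'errors_times_kbytes' = 82992.0.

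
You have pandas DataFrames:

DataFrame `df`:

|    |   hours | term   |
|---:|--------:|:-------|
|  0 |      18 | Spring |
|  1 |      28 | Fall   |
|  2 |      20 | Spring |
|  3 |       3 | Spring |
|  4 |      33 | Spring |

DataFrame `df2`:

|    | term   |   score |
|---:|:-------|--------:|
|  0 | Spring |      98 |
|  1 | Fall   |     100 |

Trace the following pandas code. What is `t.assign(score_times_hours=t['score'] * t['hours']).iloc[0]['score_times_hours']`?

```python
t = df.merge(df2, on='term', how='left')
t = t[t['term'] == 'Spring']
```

1764

merge on 'term' (how='left') → 5 rows:
   hours    term  score
0     18  Spring     98
1     28    Fall    100
2     20  Spring     98
3      3  Spring     98
4     33  Spring     98
filter rows where term == 'Spring':
   hours    term  score
0     18  Spring     98
2     20  Spring     98
3      3  Spring     98
4     33  Spring     98
add column score_times_hours = t['score'] * t['hours']:
   hours    term  score  score_times_hours
0     18  Spring     98               1764
2     20  Spring     98               1960
3      3  Spring     98                294
4     33  Spring     98               3234
Then the value at position 0, column 'score_times_hours': 1764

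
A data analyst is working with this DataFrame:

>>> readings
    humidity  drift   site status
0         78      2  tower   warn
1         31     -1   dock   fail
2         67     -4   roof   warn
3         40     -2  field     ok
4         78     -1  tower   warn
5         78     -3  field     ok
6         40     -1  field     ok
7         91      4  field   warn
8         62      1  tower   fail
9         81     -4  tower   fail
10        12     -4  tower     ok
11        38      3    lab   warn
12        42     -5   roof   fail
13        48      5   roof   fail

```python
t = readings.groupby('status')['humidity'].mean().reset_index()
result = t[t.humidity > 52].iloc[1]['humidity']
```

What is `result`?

group by status, mean of humidity:
status
fail    52.8
ok      42.5
warn    70.4
Name: humidity, dtype: float64
reset_index():
  status  humidity
0   fail      52.8
1     ok      42.5
2   warn      70.4
filter rows where humidity > 52:
  status  humidity
0   fail      52.8
2   warn      70.4
Taking the value at position 1, column 'humidity' gives 70.4.

70.4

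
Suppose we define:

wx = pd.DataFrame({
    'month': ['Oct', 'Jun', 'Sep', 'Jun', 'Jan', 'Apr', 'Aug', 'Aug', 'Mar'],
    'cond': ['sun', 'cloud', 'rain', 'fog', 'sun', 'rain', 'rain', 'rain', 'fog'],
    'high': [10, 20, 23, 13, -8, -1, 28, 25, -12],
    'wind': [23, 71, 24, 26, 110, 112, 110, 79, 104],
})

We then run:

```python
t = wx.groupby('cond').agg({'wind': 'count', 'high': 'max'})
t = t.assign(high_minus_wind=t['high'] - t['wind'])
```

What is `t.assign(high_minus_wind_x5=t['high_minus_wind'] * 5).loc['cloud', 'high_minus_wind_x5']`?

95

group by cond: count(wind), max(high):
       wind  high
cond             
cloud     1    20
fog       2    13
rain      4    28
sun       2    10
add column high_minus_wind = t['high'] - t['wind']:
       wind  high  high_minus_wind
cond                              
cloud     1    20               19
fog       2    13               11
rain      4    28               24
sun       2    10                8
add column high_minus_wind_x5 = t['high_minus_wind'] * 5:
       wind  high  high_minus_wind  high_minus_wind_x5
cond                                                  
cloud     1    20               19                  95
fog       2    13               11                  55
rain      4    28               24                 120
sun       2    10                8                  40
Hence 95.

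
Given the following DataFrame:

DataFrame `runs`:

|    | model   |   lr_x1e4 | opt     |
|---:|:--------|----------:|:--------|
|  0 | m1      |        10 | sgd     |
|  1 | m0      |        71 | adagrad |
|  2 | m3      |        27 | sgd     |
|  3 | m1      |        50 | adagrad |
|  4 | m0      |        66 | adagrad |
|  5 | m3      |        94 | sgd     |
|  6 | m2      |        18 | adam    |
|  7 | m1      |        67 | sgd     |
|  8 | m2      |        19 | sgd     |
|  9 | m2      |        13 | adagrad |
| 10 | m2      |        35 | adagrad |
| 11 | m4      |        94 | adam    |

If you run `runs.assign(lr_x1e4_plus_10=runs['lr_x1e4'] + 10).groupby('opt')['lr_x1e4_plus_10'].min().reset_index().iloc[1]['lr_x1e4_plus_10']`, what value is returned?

28

add column lr_x1e4_plus_10 = runs['lr_x1e4'] + 10:
   model  lr_x1e4      opt  lr_x1e4_plus_10
0     m1       10      sgd               20
1     m0       71  adagrad               81
2     m3       27      sgd               37
3     m1       50  adagrad               60
4     m0       66  adagrad               76
5     m3       94      sgd              104
6     m2       18     adam               28
7     m1       67      sgd               77
8     m2       19      sgd               29
9     m2       13  adagrad               23
10    m2       35  adagrad               45
11    m4       94     adam              104
group by opt, min of lr_x1e4_plus_10:
opt
adagrad    23
adam       28
sgd        20
Name: lr_x1e4_plus_10, dtype: int64
reset_index():
       opt  lr_x1e4_plus_10
0  adagrad               23
1     adam               28
2      sgd               20
Taking the value at position 1, column 'lr_x1e4_plus_10' gives 28.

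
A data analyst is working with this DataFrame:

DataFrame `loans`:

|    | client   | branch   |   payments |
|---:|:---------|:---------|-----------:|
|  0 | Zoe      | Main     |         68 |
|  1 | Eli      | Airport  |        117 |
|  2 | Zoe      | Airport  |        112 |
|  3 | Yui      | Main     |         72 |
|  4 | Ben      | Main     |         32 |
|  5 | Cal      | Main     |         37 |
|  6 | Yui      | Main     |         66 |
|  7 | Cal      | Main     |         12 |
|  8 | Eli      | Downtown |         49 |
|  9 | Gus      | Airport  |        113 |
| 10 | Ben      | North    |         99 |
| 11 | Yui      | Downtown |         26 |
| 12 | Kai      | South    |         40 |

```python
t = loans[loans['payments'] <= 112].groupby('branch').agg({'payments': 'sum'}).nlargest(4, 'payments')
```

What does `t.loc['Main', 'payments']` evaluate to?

287

filter rows where payments <= 112:
   client    branch  payments
0     Zoe      Main        68
2     Zoe   Airport       112
3     Yui      Main        72
4     Ben      Main        32
5     Cal      Main        37
6     Yui      Main        66
7     Cal      Main        12
8     Eli  Downtown        49
10    Ben     North        99
11    Yui  Downtown        26
12    Kai     South        40
group by branch, sum of payments:
          payments
branch            
Airport        112
Downtown        75
Main           287
North           99
South           40
take 4 rows with largest payments:
          payments
branch            
Main           287
Airport        112
North           99
Downtown        75
Then the value at row 'Main', column 'payments': 287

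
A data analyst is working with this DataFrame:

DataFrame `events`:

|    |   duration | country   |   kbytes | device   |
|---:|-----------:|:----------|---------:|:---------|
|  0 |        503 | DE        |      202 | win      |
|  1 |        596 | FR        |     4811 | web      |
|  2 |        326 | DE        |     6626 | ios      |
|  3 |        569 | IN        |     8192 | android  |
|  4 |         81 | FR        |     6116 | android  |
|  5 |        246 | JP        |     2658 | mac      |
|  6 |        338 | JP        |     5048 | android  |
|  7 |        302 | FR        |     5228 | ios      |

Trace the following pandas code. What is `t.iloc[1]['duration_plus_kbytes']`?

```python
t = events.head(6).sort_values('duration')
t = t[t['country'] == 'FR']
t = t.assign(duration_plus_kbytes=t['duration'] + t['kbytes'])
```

5407

take first 6 rows:
   duration country  kbytes   device
0       503      DE     202      win
1       596      FR    4811      web
2       326      DE    6626      ios
3       569      IN    8192  android
4        81      FR    6116  android
5       246      JP    2658      mac
sort by duration:
   duration country  kbytes   device
4        81      FR    6116  android
5       246      JP    2658      mac
2       326      DE    6626      ios
0       503      DE     202      win
3       569      IN    8192  android
1       596      FR    4811      web
filter rows where country == 'FR':
   duration country  kbytes   device
4        81      FR    6116  android
1       596      FR    4811      web
add column duration_plus_kbytes = t['duration'] + t['kbytes']:
   duration country  kbytes   device  duration_plus_kbytes
4        81      FR    6116  android                  6197
1       596      FR    4811      web                  5407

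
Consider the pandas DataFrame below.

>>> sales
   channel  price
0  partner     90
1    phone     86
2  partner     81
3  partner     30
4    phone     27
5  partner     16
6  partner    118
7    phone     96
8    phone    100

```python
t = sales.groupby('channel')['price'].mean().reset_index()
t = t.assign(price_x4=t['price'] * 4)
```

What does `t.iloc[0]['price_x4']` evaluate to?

268.0

group by channel, mean of price:
channel
partner    67.00
phone      77.25
Name: price, dtype: float64
reset_index():
   channel  price
0  partner  67.00
1    phone  77.25
add column price_x4 = t['price'] * 4:
   channel  price  price_x4
0  partner  67.00     268.0
1    phone  77.25     309.0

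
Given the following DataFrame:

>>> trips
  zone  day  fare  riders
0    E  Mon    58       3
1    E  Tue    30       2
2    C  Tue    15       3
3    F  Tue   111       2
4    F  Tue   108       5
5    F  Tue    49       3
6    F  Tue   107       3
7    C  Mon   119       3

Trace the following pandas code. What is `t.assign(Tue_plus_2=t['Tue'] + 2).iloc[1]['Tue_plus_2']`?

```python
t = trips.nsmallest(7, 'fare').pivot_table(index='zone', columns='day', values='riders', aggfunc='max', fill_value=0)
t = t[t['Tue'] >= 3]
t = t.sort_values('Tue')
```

take 7 rows with smallest fare:
  zone  day  fare  riders
2    C  Tue    15       3
1    E  Tue    30       2
5    F  Tue    49       3
0    E  Mon    58       3
6    F  Tue   107       3
4    F  Tue   108       5
3    F  Tue   111       2
pivot: rows=zone, cols=day, max(riders):
day   Mon  Tue
zone          
C       0    3
E       3    2
F       0    5
filter rows where Tue >= 3:
day   Mon  Tue
zone          
C       0    3
F       0    5
sort by Tue:
day   Mon  Tue
zone          
C       0    3
F       0    5
add column Tue_plus_2 = t['Tue'] + 2:
day   Mon  Tue  Tue_plus_2
zone                      
C       0    3           5
F       0    5           7

7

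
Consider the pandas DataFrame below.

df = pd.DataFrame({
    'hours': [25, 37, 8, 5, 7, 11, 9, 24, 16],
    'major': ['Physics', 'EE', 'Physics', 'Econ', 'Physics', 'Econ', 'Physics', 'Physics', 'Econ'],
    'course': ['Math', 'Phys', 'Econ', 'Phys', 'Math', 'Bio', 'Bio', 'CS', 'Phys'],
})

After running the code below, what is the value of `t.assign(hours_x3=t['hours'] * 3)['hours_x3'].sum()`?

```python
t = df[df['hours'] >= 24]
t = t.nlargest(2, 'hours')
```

filter rows where hours >= 24:
   hours    major course
0     25  Physics   Math
1     37       EE   Phys
7     24  Physics     CS
take 2 rows with largest hours:
   hours    major course
1     37       EE   Phys
0     25  Physics   Math
add column hours_x3 = t['hours'] * 3:
   hours    major course  hours_x3
1     37       EE   Phys       111
0     25  Physics   Math        75
Reading off the sum of column 'hours_x3', we get 186.

186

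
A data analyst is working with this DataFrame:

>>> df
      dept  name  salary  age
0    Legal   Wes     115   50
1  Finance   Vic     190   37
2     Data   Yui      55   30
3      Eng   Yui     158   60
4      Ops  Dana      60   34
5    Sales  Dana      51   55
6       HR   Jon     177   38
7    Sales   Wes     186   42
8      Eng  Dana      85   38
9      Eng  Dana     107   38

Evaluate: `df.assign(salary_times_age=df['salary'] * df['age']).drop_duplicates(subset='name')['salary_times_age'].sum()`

23196

add column salary_times_age = df['salary'] * df['age']:
      dept  name  salary  age  salary_times_age
0    Legal   Wes     115   50              5750
1  Finance   Vic     190   37              7030
2     Data   Yui      55   30              1650
3      Eng   Yui     158   60              9480
4      Ops  Dana      60   34              2040
5    Sales  Dana      51   55              2805
6       HR   Jon     177   38              6726
7    Sales   Wes     186   42              7812
8      Eng  Dana      85   38              3230
9      Eng  Dana     107   38              4066
drop duplicate name (keep=first):
      dept  name  salary  age  salary_times_age
0    Legal   Wes     115   50              5750
1  Finance   Vic     190   37              7030
2     Data   Yui      55   30              1650
4      Ops  Dana      60   34              2040
6       HR   Jon     177   38              6726
Hence 23196.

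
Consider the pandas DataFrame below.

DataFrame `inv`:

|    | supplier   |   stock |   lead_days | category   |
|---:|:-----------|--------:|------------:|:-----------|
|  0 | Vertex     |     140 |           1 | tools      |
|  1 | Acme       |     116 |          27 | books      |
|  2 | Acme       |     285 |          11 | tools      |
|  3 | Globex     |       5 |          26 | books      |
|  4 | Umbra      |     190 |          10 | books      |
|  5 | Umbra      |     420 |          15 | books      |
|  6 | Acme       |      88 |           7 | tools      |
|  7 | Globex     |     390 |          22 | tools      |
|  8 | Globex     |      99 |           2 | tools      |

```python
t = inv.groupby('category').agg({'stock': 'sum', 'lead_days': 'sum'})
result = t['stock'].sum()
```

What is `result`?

1733

group by category: sum(stock), sum(lead_days):
          stock  lead_days
category                  
books       731         78
tools      1002         43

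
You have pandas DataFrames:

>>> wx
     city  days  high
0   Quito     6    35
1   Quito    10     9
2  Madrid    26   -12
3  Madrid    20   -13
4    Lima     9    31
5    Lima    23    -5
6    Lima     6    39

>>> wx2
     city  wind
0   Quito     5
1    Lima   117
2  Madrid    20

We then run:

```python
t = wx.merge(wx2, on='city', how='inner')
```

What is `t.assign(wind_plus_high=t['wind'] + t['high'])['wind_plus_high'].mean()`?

69.2857142857

merge on 'city' (how='inner') → 7 rows:
     city  days  high  wind
0   Quito     6    35     5
1   Quito    10     9     5
2  Madrid    26   -12    20
3  Madrid    20   -13    20
4    Lima     9    31   117
5    Lima    23    -5   117
6    Lima     6    39   117
add column wind_plus_high = t['wind'] + t['high']:
     city  days  high  wind  wind_plus_high
0   Quito     6    35     5              40
1   Quito    10     9     5              14
2  Madrid    26   -12    20               8
3  Madrid    20   -13    20               7
4    Lima     9    31   117             148
5    Lima    23    -5   117             112
6    Lima     6    39   117             156
Finally, mean of column 'wind_plus_high' = 69.2857142857.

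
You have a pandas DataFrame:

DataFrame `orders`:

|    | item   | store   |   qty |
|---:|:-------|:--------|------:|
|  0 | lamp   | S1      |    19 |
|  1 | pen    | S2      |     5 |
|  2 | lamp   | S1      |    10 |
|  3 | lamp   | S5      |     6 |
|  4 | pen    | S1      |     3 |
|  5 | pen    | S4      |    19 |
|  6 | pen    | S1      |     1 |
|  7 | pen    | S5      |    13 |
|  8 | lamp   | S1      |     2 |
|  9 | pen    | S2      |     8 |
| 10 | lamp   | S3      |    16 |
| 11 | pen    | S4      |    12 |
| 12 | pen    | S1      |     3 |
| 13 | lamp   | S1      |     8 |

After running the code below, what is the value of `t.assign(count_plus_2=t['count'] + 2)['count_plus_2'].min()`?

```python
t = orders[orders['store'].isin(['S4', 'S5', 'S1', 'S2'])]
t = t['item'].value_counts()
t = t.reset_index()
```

filter rows where store in ['S4', 'S5', 'S1', 'S2']:
    item store  qty
0   lamp    S1   19
1    pen    S2    5
2   lamp    S1   10
3   lamp    S5    6
4    pen    S1    3
5    pen    S4   19
6    pen    S1    1
7    pen    S5   13
8   lamp    S1    2
9    pen    S2    8
11   pen    S4   12
12   pen    S1    3
13  lamp    S1    8
value_counts of item:
item
pen     8
lamp    5
Name: count, dtype: int64
reset_index():
   item  count
0   pen      8
1  lamp      5
add column count_plus_2 = t['count'] + 2:
   item  count  count_plus_2
0   pen      8            10
1  lamp      5             7

7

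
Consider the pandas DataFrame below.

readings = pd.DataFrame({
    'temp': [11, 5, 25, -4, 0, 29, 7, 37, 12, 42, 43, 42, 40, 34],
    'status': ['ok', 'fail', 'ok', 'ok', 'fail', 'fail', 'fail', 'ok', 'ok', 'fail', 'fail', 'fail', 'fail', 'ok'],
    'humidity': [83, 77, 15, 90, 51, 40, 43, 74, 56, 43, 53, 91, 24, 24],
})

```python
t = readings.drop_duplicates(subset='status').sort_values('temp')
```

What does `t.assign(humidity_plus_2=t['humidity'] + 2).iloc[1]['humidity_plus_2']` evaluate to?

85

drop duplicate status (keep=first):
   temp status  humidity
0    11     ok        83
1     5   fail        77
sort by temp:
   temp status  humidity
1     5   fail        77
0    11     ok        83
add column humidity_plus_2 = t['humidity'] + 2:
   temp status  humidity  humidity_plus_2
1     5   fail        77               79
0    11     ok        83               85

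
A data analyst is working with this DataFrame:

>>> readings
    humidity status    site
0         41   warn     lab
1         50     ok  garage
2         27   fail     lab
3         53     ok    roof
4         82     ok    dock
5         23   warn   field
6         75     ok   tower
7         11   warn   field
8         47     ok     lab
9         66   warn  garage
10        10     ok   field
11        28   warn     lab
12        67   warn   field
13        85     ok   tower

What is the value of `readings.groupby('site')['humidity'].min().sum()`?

group by site, min of humidity:
site
dock      82
field     10
garage    50
lab       27
roof      53
tower     75
Name: humidity, dtype: int64
Hence 297.

297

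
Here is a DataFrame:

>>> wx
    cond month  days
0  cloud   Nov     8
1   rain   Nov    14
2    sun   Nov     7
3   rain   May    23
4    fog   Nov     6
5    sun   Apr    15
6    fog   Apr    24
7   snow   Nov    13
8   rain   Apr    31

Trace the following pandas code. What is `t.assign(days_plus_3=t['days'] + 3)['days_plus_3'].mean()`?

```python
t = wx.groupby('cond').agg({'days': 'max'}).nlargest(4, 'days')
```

group by cond, max of days:
       days
cond       
cloud     8
fog      24
rain     31
snow     13
sun      15
take 4 rows with largest days:
      days
cond      
rain    31
fog     24
sun     15
snow    13
add column days_plus_3 = t['days'] + 3:
      days  days_plus_3
cond                   
rain    31           34
fog     24           27
sun     15           18
snow    13           16

23.75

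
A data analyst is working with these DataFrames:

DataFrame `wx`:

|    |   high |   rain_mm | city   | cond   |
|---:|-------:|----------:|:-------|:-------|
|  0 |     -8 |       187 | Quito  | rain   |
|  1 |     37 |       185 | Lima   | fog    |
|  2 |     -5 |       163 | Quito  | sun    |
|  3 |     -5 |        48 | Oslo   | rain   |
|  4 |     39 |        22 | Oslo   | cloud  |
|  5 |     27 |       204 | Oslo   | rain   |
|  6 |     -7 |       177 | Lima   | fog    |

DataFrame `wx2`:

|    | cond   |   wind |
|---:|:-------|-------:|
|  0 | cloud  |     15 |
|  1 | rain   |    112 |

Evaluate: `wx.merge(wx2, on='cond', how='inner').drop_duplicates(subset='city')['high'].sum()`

-13

merge on 'cond' (how='inner') → 4 rows:
   high  rain_mm   city   cond  wind
0    -8      187  Quito   rain   112
1    -5       48   Oslo   rain   112
2    39       22   Oslo  cloud    15
3    27      204   Oslo   rain   112
drop duplicate city (keep=first):
   high  rain_mm   city  cond  wind
0    -8      187  Quito  rain   112
1    -5       48   Oslo  rain   112
sum of column 'high' → -13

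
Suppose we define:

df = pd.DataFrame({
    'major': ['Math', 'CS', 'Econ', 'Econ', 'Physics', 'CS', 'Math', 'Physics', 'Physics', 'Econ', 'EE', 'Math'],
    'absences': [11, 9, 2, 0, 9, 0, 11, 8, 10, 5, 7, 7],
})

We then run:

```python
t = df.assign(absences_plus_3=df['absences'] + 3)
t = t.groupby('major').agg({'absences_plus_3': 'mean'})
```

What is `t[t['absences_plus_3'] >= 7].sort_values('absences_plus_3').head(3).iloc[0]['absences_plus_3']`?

7.5

add column absences_plus_3 = df['absences'] + 3:
      major  absences  absences_plus_3
0      Math        11               14
1        CS         9               12
2      Econ         2                5
3      Econ         0                3
4   Physics         9               12
5        CS         0                3
6      Math        11               14
7   Physics         8               11
8   Physics        10               13
9      Econ         5                8
10       EE         7               10
11     Math         7               10
group by major, mean of absences_plus_3:
         absences_plus_3
major                   
CS              7.500000
EE             10.000000
Econ            5.333333
Math           12.666667
Physics        12.000000
filter rows where absences_plus_3 >= 7:
         absences_plus_3
major                   
CS              7.500000
EE             10.000000
Math           12.666667
Physics        12.000000
sort by absences_plus_3:
         absences_plus_3
major                   
CS              7.500000
EE             10.000000
Physics        12.000000
Math           12.666667
take first 3 rows:
         absences_plus_3
major                   
CS                   7.5
EE                  10.0
Physics             12.0
Taking the value at position 0, column 'absences_plus_3' gives 7.5.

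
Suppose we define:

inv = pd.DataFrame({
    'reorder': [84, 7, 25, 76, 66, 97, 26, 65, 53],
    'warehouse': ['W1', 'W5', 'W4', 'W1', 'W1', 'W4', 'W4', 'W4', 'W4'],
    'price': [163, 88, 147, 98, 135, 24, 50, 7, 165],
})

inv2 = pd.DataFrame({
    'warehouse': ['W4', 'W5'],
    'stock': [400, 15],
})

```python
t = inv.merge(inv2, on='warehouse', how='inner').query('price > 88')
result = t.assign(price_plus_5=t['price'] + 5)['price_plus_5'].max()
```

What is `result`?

merge on 'warehouse' (how='inner') → 6 rows:
   reorder warehouse  price  stock
0        7        W5     88     15
1       25        W4    147    400
2       97        W4     24    400
3       26        W4     50    400
4       65        W4      7    400
5       53        W4    165    400
filter rows where price > 88:
   reorder warehouse  price  stock
1       25        W4    147    400
5       53        W4    165    400
add column price_plus_5 = t['price'] + 5:
   reorder warehouse  price  stock  price_plus_5
1       25        W4    147    400           152
5       53        W4    165    400           170
max of column 'price_plus_5' → 170

170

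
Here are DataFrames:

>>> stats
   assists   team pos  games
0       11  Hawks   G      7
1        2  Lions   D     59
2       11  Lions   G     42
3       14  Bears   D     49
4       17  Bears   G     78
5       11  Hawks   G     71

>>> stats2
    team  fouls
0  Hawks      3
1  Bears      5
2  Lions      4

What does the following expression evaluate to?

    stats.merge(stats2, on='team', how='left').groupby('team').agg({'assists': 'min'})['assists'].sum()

27

merge on 'team' (how='left') → 6 rows:
   assists   team pos  games  fouls
0       11  Hawks   G      7      3
1        2  Lions   D     59      4
2       11  Lions   G     42      4
3       14  Bears   D     49      5
4       17  Bears   G     78      5
5       11  Hawks   G     71      3
group by team, min of assists:
       assists
team          
Bears       14
Hawks       11
Lions        2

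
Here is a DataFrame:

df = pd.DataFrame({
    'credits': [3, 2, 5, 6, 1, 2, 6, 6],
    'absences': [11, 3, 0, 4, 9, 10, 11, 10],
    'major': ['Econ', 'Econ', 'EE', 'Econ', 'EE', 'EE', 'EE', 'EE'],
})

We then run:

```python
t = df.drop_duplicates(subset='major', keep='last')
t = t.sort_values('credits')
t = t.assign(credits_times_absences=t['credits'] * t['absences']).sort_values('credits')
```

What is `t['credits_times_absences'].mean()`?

drop duplicate major (keep=last):
   credits  absences major
3        6         4  Econ
7        6        10    EE
sort by credits:
   credits  absences major
3        6         4  Econ
7        6        10    EE
add column credits_times_absences = t['credits'] * t['absences']:
   credits  absences major  credits_times_absences
3        6         4  Econ                      24
7        6        10    EE                      60
sort by credits:
   credits  absences major  credits_times_absences
3        6         4  Econ                      24
7        6        10    EE                      60

42.0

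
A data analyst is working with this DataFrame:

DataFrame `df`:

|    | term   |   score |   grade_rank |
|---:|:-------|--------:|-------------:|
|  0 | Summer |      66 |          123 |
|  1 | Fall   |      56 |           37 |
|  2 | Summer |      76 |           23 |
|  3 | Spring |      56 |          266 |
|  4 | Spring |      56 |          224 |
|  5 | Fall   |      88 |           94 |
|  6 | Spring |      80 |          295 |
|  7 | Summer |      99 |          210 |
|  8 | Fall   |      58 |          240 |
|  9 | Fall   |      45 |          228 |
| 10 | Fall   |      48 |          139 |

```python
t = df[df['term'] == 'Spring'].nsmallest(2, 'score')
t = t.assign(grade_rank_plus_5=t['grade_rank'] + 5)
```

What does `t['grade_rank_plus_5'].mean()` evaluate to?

filter rows where term == 'Spring':
     term  score  grade_rank
3  Spring     56         266
4  Spring     56         224
6  Spring     80         295
take 2 rows with smallest score:
     term  score  grade_rank
3  Spring     56         266
4  Spring     56         224
add column grade_rank_plus_5 = t['grade_rank'] + 5:
     term  score  grade_rank  grade_rank_plus_5
3  Spring     56         266                271
4  Spring     56         224                229

250.0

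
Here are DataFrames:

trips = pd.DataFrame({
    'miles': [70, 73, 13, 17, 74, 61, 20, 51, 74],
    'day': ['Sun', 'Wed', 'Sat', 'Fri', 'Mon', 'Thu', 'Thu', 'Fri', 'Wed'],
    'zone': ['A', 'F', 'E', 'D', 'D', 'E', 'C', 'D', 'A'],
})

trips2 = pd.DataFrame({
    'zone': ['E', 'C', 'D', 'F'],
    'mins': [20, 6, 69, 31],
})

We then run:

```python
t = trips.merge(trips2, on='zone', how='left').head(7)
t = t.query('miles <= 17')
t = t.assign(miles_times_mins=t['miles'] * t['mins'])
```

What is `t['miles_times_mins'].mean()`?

716.5

merge on 'zone' (how='left') → 9 rows:
   miles  day zone  mins
0     70  Sun    A   NaN
1     73  Wed    F  31.0
2     13  Sat    E  20.0
3     17  Fri    D  69.0
4     74  Mon    D  69.0
5     61  Thu    E  20.0
6     20  Thu    C   6.0
7     51  Fri    D  69.0
8     74  Wed    A   NaN
take first 7 rows:
   miles  day zone  mins
0     70  Sun    A   NaN
1     73  Wed    F  31.0
2     13  Sat    E  20.0
3     17  Fri    D  69.0
4     74  Mon    D  69.0
5     61  Thu    E  20.0
6     20  Thu    C   6.0
filter rows where miles <= 17:
   miles  day zone  mins
2     13  Sat    E  20.0
3     17  Fri    D  69.0
add column miles_times_mins = t['miles'] * t['mins']:
   miles  day zone  mins  miles_times_mins
2     13  Sat    E  20.0             260.0
3     17  Fri    D  69.0            1173.0
The mean of column 'miles_times_mins' is 716.5.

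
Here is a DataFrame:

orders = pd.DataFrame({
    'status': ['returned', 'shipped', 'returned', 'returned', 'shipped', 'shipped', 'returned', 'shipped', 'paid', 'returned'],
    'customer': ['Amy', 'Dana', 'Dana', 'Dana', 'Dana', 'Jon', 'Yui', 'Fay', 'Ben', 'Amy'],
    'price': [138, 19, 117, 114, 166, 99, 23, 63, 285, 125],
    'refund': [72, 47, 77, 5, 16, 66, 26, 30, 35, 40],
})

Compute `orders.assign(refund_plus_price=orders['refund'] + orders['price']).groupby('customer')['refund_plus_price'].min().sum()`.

858

add column refund_plus_price = orders['refund'] + orders['price']:
     status customer  price  refund  refund_plus_price
0  returned      Amy    138      72                210
1   shipped     Dana     19      47                 66
2  returned     Dana    117      77                194
3  returned     Dana    114       5                119
4   shipped     Dana    166      16                182
5   shipped      Jon     99      66                165
6  returned      Yui     23      26                 49
7   shipped      Fay     63      30                 93
8      paid      Ben    285      35                320
9  returned      Amy    125      40                165
group by customer, min of refund_plus_price:
customer
Amy     165
Ben     320
Dana     66
Fay      93
Jon     165
Yui      49
Name: refund_plus_price, dtype: int64
Hence 858.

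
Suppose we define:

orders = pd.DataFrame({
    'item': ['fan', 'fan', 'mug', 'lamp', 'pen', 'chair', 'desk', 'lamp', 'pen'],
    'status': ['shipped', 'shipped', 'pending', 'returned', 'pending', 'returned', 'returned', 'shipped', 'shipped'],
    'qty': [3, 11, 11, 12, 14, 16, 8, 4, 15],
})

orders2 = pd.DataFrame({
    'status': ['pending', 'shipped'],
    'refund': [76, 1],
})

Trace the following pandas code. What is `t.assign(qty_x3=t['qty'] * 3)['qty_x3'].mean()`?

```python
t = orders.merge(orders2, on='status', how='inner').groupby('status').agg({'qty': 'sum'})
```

87.0

merge on 'status' (how='inner') → 6 rows:
   item   status  qty  refund
0   fan  shipped    3       1
1   fan  shipped   11       1
2   mug  pending   11      76
3   pen  pending   14      76
4  lamp  shipped    4       1
5   pen  shipped   15       1
group by status, sum of qty:
         qty
status      
pending   25
shipped   33
add column qty_x3 = t['qty'] * 3:
         qty  qty_x3
status              
pending   25      75
shipped   33      99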